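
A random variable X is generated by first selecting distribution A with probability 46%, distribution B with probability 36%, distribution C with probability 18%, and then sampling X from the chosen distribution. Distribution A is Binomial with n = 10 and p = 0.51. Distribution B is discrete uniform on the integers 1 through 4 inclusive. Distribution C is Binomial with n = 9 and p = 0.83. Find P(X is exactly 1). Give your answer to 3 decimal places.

0.094

Conditional on each component, P(X = 1): A: 0.00830491; B: 0.25; C: 5.21089e-06.
By total probability, P(X = 1) = 0.46·0.00830491 + 0.36·0.25 + 0.18·5.21089e-06 = 0.0938212.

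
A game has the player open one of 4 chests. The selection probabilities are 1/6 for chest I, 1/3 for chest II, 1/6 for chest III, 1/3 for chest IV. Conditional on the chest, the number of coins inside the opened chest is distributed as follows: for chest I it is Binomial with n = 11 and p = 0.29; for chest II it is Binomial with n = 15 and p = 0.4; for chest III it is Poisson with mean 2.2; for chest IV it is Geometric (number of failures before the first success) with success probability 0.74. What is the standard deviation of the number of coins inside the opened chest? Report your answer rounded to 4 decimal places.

Per component, I: μ=3.19, E[X²]=12.441; II: μ=6, E[X²]=39.6; III: μ=2.2, E[X²]=7.04; IV: μ=0.351351, E[X²]=0.598247.
E[X] = 0.166667·3.19 + 0.333333·6 + 0.166667·2.2 + 0.333333·0.351351 = 3.01545.
E[X²] = 0.166667·12.441 + 0.333333·39.6 + 0.166667·7.04 + 0.333333·0.598247 = 16.6462.
Var(X) = E[X²] − (E[X])² = 16.6462 − 9.09294 = 7.55331.
SD(X) = √7.55331 = 2.74833.

2.7483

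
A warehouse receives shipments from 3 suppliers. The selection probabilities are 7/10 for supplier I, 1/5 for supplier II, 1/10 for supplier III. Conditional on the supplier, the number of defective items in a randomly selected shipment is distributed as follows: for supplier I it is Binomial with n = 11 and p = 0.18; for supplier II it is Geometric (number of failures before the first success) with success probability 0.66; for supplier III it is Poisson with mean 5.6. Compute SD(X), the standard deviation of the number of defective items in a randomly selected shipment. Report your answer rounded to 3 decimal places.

Per component, I: μ=1.98, E[X²]=5.544; II: μ=0.515152, E[X²]=1.04591; III: μ=5.6, E[X²]=36.96.
E[X] = 0.7·1.98 + 0.2·0.515152 + 0.1·5.6 = 2.04903.
E[X²] = 0.7·5.544 + 0.2·1.04591 + 0.1·36.96 = 7.78598.
Var(X) = E[X²] − (E[X])² = 7.78598 − 4.19853 = 3.58746.
SD(X) = √3.58746 = 1.89406.

1.894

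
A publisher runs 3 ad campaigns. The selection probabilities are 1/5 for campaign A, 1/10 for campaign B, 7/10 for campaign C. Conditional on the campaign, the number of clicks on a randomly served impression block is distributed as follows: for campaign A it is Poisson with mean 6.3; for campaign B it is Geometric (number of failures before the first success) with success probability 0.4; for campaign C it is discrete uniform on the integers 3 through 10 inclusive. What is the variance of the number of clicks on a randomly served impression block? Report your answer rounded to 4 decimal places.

7.5264

Per component, A: μ=6.3, E[X²]=45.99; B: μ=1.5, E[X²]=6; C: μ=6.5, E[X²]=47.5.
E[X] = 0.2·6.3 + 0.1·1.5 + 0.7·6.5 = 5.96.
E[X²] = 0.2·45.99 + 0.1·6 + 0.7·47.5 = 43.048.
Var(X) = E[X²] − (E[X])² = 43.048 − 35.5216 = 7.5264.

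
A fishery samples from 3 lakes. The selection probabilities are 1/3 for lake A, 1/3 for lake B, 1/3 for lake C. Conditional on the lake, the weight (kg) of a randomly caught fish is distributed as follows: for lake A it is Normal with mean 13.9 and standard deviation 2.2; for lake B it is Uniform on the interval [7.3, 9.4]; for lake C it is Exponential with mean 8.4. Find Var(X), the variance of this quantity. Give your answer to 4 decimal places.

32.0397

Per component, A: μ=13.9, E[X²]=198.05; B: μ=8.35, E[X²]=70.09; C: μ=8.4, E[X²]=141.12.
E[X] = 0.333333·13.9 + 0.333333·8.35 + 0.333333·8.4 = 10.2167.
E[X²] = 0.333333·198.05 + 0.333333·70.09 + 0.333333·141.12 = 136.42.
Var(X) = E[X²] − (E[X])² = 136.42 − 104.38 = 32.0397.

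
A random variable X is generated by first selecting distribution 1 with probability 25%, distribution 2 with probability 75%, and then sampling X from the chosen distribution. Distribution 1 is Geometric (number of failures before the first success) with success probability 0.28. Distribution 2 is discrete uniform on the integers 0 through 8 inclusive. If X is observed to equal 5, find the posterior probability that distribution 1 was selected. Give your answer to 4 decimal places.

Likelihoods P(X=5 | ·): 1: 0.0541777; 2: 0.111111.
Posterior ∝ prior × likelihood. Numerator for 1: 0.25·0.0541777 = 0.0135444.
Normalizing constant: 0.25·0.0541777 + 0.75·0.111111 = 0.0968778.
P(1 | observation) = 0.0135444 / 0.0968778 = 0.139809.

0.1398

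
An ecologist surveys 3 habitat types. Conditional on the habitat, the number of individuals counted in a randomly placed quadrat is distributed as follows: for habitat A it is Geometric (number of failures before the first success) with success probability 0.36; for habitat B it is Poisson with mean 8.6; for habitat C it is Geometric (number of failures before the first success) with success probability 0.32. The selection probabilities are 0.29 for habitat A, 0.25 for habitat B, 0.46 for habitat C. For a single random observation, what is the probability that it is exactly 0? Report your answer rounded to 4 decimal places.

Conditional on each habitat, P(X = 0): A: 0.36; B: 0.000184106; C: 0.32.
By total probability, P(X = 0) = 0.29·0.36 + 0.25·0.000184106 + 0.46·0.32 = 0.251646.

0.2516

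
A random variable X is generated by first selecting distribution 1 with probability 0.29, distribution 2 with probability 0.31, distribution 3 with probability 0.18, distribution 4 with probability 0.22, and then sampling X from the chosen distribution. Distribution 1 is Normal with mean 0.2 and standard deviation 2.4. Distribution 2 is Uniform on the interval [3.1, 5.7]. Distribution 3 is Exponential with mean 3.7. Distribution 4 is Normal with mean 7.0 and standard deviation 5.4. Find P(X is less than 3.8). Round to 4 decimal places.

0.5305

Conditional on each component, P(X < 3.8): 1: 0.933193; 2: 0.269231; 3: 0.64193; 4: 0.276727.
By total probability, P(X < 3.8) = 0.29·0.933193 + 0.31·0.269231 + 0.18·0.64193 + 0.22·0.276727 = 0.530515.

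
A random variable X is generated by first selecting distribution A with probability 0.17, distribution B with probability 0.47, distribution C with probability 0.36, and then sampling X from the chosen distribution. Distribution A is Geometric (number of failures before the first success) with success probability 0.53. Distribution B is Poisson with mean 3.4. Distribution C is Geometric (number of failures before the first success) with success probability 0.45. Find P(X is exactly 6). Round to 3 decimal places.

Conditional on each component, P(X = 6): A: 0.00571298; B: 0.0716044; C: 0.0124563.
By total probability, P(X = 6) = 0.17·0.00571298 + 0.47·0.0716044 + 0.36·0.0124563 = 0.0391095.

0.039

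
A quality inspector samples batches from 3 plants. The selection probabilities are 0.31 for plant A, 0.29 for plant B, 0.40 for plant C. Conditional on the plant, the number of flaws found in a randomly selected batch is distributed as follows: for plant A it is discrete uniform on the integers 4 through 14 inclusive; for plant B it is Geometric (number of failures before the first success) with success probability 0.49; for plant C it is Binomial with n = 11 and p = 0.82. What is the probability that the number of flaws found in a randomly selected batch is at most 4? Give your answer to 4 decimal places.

Conditional on each plant, P(X ≤ 4): A: 0.0909091; B: 0.965497; C: 0.00102135.
By total probability, P(X ≤ 4) = 0.31·0.0909091 + 0.29·0.965497 + 0.4·0.00102135 = 0.308585.

0.3086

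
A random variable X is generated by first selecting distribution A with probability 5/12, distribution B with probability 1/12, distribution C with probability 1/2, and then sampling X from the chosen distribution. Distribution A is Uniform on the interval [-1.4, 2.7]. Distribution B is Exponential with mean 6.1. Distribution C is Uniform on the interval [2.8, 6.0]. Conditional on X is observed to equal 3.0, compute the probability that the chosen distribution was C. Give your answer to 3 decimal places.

Likelihoods f(3.0 | ·): A: 0; B: 0.10025; C: 0.3125.
Posterior ∝ prior × likelihood. Numerator for C: 0.5·0.3125 = 0.15625.
Normalizing constant: 0.416667·0 + 0.0833333·0.10025 + 0.5·0.3125 = 0.164604.
P(C | observation) = 0.15625 / 0.164604 = 0.949247.

0.949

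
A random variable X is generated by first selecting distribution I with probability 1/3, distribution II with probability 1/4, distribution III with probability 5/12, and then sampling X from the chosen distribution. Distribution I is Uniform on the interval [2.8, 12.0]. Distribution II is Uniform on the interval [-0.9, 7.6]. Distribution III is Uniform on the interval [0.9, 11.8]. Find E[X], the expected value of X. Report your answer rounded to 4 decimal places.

Component means — I: 7.4; II: 3.35; III: 6.35.
E[X] = 0.333333·7.4 + 0.25·3.35 + 0.416667·6.35 = 5.95.

5.9500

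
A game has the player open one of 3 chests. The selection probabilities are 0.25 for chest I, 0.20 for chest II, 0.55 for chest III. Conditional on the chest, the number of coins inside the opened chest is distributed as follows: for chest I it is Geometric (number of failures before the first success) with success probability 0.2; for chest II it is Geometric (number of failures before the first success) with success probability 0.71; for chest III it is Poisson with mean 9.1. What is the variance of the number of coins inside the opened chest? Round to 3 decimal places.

Per component, I: μ=4, E[X²]=36; II: μ=0.408451, E[X²]=0.742115; III: μ=9.1, E[X²]=91.91.
E[X] = 0.25·4 + 0.2·0.408451 + 0.55·9.1 = 6.08669.
E[X²] = 0.25·36 + 0.2·0.742115 + 0.55·91.91 = 59.6989.
Var(X) = E[X²] − (E[X])² = 59.6989 − 37.0478 = 22.6511.

22.651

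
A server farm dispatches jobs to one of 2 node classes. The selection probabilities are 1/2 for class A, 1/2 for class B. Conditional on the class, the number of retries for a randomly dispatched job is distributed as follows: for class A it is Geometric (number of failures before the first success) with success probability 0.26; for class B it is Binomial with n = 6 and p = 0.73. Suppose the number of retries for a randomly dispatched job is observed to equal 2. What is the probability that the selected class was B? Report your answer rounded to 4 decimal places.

Likelihoods P(X=2 | ·): A: 0.142376; B: 0.0424807.
Posterior ∝ prior × likelihood. Numerator for B: 0.5·0.0424807 = 0.0212404.
Normalizing constant: 0.5·0.142376 + 0.5·0.0424807 = 0.0924284.
P(B | observation) = 0.0212404 / 0.0924284 = 0.229804.

0.2298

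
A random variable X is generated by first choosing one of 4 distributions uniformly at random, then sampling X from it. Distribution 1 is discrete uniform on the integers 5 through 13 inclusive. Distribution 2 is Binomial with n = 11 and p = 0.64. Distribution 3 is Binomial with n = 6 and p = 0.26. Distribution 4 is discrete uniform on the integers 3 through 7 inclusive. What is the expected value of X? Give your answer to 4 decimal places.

Component means — 1: 9; 2: 7.04; 3: 1.56; 4: 5.
E[X] = 0.25·9 + 0.25·7.04 + 0.25·1.56 + 0.25·5 = 5.65.

5.6500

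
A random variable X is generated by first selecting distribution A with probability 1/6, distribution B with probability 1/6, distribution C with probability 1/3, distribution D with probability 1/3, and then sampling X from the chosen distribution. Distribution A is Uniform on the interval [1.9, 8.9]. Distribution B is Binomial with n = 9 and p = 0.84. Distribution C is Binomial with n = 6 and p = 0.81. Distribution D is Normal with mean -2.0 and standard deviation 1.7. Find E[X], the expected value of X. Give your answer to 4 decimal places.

Component means — A: 5.4; B: 7.56; C: 4.86; D: -2.
E[X] = 0.166667·5.4 + 0.166667·7.56 + 0.333333·4.86 + 0.333333·-2 = 3.11333.

3.1133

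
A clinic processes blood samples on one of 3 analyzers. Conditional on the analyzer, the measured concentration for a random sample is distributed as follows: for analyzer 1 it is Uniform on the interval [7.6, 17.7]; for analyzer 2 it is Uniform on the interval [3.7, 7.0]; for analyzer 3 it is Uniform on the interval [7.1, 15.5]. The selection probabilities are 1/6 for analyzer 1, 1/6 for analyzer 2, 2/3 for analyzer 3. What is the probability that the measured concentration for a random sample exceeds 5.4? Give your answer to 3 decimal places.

0.914

Conditional on each analyzer, P(X > 5.4): 1: 1; 2: 0.484848; 3: 1.
By total probability, P(X > 5.4) = 0.166667·1 + 0.166667·0.484848 + 0.666667·1 = 0.914141.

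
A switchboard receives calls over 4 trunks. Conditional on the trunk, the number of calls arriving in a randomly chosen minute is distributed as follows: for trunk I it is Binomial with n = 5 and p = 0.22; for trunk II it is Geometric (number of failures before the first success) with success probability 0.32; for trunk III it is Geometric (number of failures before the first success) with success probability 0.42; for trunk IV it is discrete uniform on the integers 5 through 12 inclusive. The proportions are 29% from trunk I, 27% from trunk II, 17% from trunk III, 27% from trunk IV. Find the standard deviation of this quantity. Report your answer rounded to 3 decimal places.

Per component, I: μ=1.1, E[X²]=2.068; II: μ=2.125, E[X²]=11.1562; III: μ=1.38095, E[X²]=5.19501; IV: μ=8.5, E[X²]=77.5.
E[X] = 0.29·1.1 + 0.27·2.125 + 0.17·1.38095 + 0.27·8.5 = 3.42251.
E[X²] = 0.29·2.068 + 0.27·11.1562 + 0.17·5.19501 + 0.27·77.5 = 25.4201.
Var(X) = E[X²] − (E[X])² = 25.4201 − 11.7136 = 13.7065.
SD(X) = √13.7065 = 3.70223.

3.702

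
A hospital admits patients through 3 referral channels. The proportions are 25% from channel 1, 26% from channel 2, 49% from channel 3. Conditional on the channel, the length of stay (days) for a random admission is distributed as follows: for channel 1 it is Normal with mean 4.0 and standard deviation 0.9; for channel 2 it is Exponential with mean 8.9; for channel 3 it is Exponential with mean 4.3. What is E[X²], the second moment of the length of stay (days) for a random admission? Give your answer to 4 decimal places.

63.5119

For each component E[X²] = Var + (mean)², giving 1: 16.81; 2: 158.42; 3: 36.98.
Overall E[X²] = 0.25·16.81 + 0.26·158.42 + 0.49·36.98 = 63.5119.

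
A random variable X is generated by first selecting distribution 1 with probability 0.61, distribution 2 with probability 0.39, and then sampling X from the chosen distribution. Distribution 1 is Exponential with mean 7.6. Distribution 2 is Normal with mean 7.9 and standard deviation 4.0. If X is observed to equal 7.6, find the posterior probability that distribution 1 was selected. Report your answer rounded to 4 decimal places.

0.4322

Likelihoods f(7.6 | ·): 1: 0.0484052; 2: 0.0994555.
Posterior ∝ prior × likelihood. Numerator for 1: 0.61·0.0484052 = 0.0295272.
Normalizing constant: 0.61·0.0484052 + 0.39·0.0994555 = 0.0683148.
P(1 | observation) = 0.0295272 / 0.0683148 = 0.432222.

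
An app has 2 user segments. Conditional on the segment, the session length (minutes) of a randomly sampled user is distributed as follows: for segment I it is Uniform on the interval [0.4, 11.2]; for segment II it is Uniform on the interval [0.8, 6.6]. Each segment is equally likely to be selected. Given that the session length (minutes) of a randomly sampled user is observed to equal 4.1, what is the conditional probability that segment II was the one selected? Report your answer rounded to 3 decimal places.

0.651

Likelihoods f(4.1 | ·): I: 0.0925926; II: 0.172414.
Posterior ∝ prior × likelihood. Numerator for II: 0.5·0.172414 = 0.0862069.
Normalizing constant: 0.5·0.0925926 + 0.5·0.172414 = 0.132503.
P(II | observation) = 0.0862069 / 0.132503 = 0.650602.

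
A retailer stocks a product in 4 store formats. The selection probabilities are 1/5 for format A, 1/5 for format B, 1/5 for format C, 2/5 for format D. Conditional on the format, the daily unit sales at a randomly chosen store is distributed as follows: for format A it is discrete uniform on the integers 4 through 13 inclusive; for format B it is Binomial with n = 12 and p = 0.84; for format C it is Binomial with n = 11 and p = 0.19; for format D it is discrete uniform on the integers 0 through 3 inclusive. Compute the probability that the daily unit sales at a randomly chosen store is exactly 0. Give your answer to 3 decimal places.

0.120

Conditional on each format, P(X = 0): A: 0; B: 2.81475e-10; C: 0.0984771; D: 0.25.
By total probability, P(X = 0) = 0.2·0 + 0.2·2.81475e-10 + 0.2·0.0984771 + 0.4·0.25 = 0.119695.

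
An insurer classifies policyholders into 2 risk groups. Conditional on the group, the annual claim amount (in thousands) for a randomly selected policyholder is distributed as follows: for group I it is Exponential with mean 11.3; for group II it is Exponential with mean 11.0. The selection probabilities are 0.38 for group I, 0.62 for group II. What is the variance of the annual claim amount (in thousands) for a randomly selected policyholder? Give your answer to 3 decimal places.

Per component, I: μ=11.3, E[X²]=255.38; II: μ=11, E[X²]=242.
E[X] = 0.38·11.3 + 0.62·11 = 11.114.
E[X²] = 0.38·255.38 + 0.62·242 = 247.084.
Var(X) = E[X²] − (E[X])² = 247.084 − 123.521 = 123.563.

123.563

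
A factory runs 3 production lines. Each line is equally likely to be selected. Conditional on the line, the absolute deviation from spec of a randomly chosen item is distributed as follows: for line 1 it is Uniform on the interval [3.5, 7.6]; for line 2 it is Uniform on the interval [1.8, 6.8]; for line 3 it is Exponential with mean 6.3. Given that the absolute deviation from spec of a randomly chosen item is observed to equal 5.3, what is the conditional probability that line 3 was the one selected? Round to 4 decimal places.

0.1336

Likelihoods f(5.3 | ·): 1: 0.243902; 2: 0.2; 3: 0.0684385.
Posterior ∝ prior × likelihood. Numerator for 3: 0.333333·0.0684385 = 0.0228128.
Normalizing constant: 0.333333·0.243902 + 0.333333·0.2 + 0.333333·0.0684385 = 0.17078.
P(3 | observation) = 0.0228128 / 0.17078 = 0.13358.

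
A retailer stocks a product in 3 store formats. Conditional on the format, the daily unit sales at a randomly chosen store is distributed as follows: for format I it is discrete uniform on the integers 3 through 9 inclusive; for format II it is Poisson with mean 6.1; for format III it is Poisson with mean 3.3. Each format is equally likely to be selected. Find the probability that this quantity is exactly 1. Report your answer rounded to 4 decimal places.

Conditional on each format, P(X = 1): I: 0; II: 0.0136815; III: 0.121714.
By total probability, P(X = 1) = 0.333333·0 + 0.333333·0.0136815 + 0.333333·0.121714 = 0.045132.

0.0451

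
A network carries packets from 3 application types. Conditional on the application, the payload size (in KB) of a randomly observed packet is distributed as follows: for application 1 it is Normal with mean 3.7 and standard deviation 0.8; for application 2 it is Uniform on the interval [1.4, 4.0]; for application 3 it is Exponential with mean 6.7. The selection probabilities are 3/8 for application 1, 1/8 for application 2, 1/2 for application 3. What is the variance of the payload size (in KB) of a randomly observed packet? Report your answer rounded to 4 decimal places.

Per component, 1: μ=3.7, E[X²]=14.33; 2: μ=2.7, E[X²]=7.85333; 3: μ=6.7, E[X²]=89.78.
E[X] = 0.375·3.7 + 0.125·2.7 + 0.5·6.7 = 5.075.
E[X²] = 0.375·14.33 + 0.125·7.85333 + 0.5·89.78 = 51.2454.
Var(X) = E[X²] − (E[X])² = 51.2454 − 25.7556 = 25.4898.

25.4898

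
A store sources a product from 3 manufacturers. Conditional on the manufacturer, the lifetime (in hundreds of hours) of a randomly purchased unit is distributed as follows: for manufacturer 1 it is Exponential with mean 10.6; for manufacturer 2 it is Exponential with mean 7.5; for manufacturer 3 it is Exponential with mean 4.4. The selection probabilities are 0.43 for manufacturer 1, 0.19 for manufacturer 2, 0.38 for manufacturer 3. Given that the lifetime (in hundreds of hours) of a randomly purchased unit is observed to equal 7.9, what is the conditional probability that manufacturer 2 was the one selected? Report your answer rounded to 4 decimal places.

Likelihoods f(7.9 | ·): 1: 0.0447736; 2: 0.0465031; 3: 0.0377391.
Posterior ∝ prior × likelihood. Numerator for 2: 0.19·0.0465031 = 0.00883559.
Normalizing constant: 0.43·0.0447736 + 0.19·0.0465031 + 0.38·0.0377391 = 0.0424291.
P(2 | observation) = 0.00883559 / 0.0424291 = 0.208244.

0.2082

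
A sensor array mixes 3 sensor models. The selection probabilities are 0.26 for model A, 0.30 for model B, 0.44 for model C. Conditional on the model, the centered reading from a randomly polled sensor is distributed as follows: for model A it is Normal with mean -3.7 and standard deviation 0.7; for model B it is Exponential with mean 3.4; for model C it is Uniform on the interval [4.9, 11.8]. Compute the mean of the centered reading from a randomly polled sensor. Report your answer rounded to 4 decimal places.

3.7320

Component means — A: -3.7; B: 3.4; C: 8.35.
E[X] = 0.26·-3.7 + 0.3·3.4 + 0.44·8.35 = 3.732.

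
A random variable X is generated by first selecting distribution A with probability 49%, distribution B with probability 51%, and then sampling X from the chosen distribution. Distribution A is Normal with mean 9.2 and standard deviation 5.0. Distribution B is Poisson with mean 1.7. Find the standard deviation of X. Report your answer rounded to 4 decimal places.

Per component, A: μ=9.2, E[X²]=109.64; B: μ=1.7, E[X²]=4.59.
E[X] = 0.49·9.2 + 0.51·1.7 = 5.375.
E[X²] = 0.49·109.64 + 0.51·4.59 = 56.0645.
Var(X) = E[X²] − (E[X])² = 56.0645 − 28.8906 = 27.1739.
SD(X) = √27.1739 = 5.21286.

5.2129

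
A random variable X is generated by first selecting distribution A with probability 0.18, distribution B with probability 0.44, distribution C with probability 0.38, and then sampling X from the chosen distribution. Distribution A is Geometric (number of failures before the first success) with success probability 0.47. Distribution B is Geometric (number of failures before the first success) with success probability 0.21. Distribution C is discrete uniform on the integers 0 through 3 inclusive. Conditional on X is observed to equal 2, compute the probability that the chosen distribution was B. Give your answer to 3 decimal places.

0.327

Likelihoods P(X=2 | ·): A: 0.132023; B: 0.131061; C: 0.25.
Posterior ∝ prior × likelihood. Numerator for B: 0.44·0.131061 = 0.0576668.
Normalizing constant: 0.18·0.132023 + 0.44·0.131061 + 0.38·0.25 = 0.176431.
P(B | observation) = 0.0576668 / 0.176431 = 0.326852.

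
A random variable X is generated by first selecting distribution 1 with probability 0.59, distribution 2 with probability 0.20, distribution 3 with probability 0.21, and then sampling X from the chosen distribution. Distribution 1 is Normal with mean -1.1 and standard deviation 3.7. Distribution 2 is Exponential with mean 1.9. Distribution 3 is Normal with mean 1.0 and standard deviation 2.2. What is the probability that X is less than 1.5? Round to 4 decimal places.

0.6808

Conditional on each component, P(X < 1.5): 1: 0.758879; 2: 0.545916; 3: 0.589894.
By total probability, P(X < 1.5) = 0.59·0.758879 + 0.2·0.545916 + 0.21·0.589894 = 0.6808.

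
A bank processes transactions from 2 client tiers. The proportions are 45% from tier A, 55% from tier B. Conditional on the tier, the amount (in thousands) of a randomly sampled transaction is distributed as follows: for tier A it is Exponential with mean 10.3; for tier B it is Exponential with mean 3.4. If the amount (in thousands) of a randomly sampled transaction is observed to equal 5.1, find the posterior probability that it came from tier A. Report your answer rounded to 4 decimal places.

0.4245

Likelihoods f(5.1 | ·): A: 0.059173; B: 0.0656265.
Posterior ∝ prior × likelihood. Numerator for A: 0.45·0.059173 = 0.0266279.
Normalizing constant: 0.45·0.059173 + 0.55·0.0656265 = 0.0627224.
P(A | observation) = 0.0266279 / 0.0627224 = 0.424535.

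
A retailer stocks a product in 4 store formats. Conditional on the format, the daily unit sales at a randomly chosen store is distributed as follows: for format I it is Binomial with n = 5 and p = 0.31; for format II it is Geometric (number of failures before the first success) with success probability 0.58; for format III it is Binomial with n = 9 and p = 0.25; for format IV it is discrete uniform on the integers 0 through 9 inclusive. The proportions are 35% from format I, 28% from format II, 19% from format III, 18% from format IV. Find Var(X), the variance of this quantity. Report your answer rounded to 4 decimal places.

Per component, I: μ=1.55, E[X²]=3.472; II: μ=0.724138, E[X²]=1.77289; III: μ=2.25, E[X²]=6.75; IV: μ=4.5, E[X²]=28.5.
E[X] = 0.35·1.55 + 0.28·0.724138 + 0.19·2.25 + 0.18·4.5 = 1.98276.
E[X²] = 0.35·3.472 + 0.28·1.77289 + 0.19·6.75 + 0.18·28.5 = 8.12411.
Var(X) = E[X²] − (E[X])² = 8.12411 − 3.93133 = 4.19278.

4.1928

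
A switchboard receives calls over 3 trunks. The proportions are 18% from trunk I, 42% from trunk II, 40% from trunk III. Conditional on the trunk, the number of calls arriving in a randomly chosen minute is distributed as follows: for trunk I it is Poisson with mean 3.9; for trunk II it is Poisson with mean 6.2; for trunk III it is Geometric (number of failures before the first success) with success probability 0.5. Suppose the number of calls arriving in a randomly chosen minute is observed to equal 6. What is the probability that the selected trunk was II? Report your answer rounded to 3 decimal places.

Likelihoods P(X=6 | ·): I: 0.0989251; II: 0.1601; III: 0.0078125.
Posterior ∝ prior × likelihood. Numerator for II: 0.42·0.1601 = 0.0672421.
Normalizing constant: 0.18·0.0989251 + 0.42·0.1601 + 0.4·0.0078125 = 0.0881736.
P(II | observation) = 0.0672421 / 0.0881736 = 0.76261.

0.763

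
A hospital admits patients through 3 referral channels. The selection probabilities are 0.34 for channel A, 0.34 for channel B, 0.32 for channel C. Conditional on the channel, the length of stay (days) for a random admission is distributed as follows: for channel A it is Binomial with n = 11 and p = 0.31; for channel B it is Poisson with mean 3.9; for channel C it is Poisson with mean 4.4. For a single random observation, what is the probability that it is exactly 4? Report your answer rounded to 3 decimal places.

Conditional on each channel, P(X = 4): A: 0.226936; B: 0.195119; C: 0.191736.
By total probability, P(X = 4) = 0.34·0.226936 + 0.34·0.195119 + 0.32·0.191736 = 0.204854.

0.205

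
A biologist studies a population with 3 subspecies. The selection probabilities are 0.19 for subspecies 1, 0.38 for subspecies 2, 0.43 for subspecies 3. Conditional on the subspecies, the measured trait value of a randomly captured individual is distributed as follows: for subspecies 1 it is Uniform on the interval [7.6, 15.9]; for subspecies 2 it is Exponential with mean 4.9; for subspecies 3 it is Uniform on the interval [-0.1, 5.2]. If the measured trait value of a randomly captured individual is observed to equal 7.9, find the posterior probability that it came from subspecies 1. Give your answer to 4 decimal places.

0.5968

Likelihoods f(7.9 | ·): 1: 0.120482; 2: 0.0407019; 3: 0.
Posterior ∝ prior × likelihood. Numerator for 1: 0.19·0.120482 = 0.0228916.
Normalizing constant: 0.19·0.120482 + 0.38·0.0407019 + 0.43·0 = 0.0383583.
P(1 | observation) = 0.0228916 / 0.0383583 = 0.596783.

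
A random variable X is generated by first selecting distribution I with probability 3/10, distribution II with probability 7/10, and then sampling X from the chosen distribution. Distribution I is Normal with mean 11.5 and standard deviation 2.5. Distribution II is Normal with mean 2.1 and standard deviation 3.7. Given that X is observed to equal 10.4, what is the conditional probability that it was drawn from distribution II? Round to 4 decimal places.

0.1230

Likelihoods f(10.4 | ·): I: 0.144854; II: 0.00870949.
Posterior ∝ prior × likelihood. Numerator for II: 0.7·0.00870949 = 0.00609665.
Normalizing constant: 0.3·0.144854 + 0.7·0.00870949 = 0.0495528.
P(II | observation) = 0.00609665 / 0.0495528 = 0.123033.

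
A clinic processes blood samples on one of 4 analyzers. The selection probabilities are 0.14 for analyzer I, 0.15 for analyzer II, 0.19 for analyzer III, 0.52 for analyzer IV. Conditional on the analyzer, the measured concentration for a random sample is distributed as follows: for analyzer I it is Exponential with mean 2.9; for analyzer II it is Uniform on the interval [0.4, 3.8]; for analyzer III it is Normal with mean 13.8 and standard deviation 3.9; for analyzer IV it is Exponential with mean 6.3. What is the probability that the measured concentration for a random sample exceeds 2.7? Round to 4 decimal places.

0.6320

Conditional on each analyzer, P(X > 2.7): I: 0.394146; II: 0.323529; III: 0.997787; IV: 0.651439.
By total probability, P(X > 2.7) = 0.14·0.394146 + 0.15·0.323529 + 0.19·0.997787 + 0.52·0.651439 = 0.632038.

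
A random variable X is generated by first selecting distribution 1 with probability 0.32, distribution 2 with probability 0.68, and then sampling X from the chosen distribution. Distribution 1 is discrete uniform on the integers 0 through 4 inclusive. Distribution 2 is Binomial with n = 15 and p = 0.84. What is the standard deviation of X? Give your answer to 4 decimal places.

5.1440

Per component, 1: μ=2, E[X²]=6; 2: μ=12.6, E[X²]=160.776.
E[X] = 0.32·2 + 0.68·12.6 = 9.208.
E[X²] = 0.32·6 + 0.68·160.776 = 111.248.
Var(X) = E[X²] − (E[X])² = 111.248 − 84.7873 = 26.4604.
SD(X) = √26.4604 = 5.14397.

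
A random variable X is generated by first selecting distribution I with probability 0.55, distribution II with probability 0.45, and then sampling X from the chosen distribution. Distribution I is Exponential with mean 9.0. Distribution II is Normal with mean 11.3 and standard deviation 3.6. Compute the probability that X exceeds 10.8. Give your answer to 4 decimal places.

Conditional on each component, P(X > 10.8): I: 0.301194; II: 0.555231.
By total probability, P(X > 10.8) = 0.55·0.301194 + 0.45·0.555231 = 0.415511.

0.4155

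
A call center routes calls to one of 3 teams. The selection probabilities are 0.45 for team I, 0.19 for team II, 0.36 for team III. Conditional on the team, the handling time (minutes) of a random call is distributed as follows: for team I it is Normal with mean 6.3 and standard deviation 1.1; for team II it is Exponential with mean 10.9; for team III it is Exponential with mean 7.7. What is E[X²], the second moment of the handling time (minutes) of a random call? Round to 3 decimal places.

For each component E[X²] = Var + (mean)², giving I: 40.9; II: 237.62; III: 118.58.
Overall E[X²] = 0.45·40.9 + 0.19·237.62 + 0.36·118.58 = 106.242.

106.242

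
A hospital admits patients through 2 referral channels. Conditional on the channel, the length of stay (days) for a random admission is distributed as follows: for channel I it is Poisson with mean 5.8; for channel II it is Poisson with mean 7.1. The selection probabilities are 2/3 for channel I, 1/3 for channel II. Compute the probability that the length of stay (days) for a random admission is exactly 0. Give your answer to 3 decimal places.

Conditional on each channel, P(X = 0): I: 0.00302755; II: 0.000825105.
By total probability, P(X = 0) = 0.666667·0.00302755 + 0.333333·0.000825105 = 0.0022934.

0.002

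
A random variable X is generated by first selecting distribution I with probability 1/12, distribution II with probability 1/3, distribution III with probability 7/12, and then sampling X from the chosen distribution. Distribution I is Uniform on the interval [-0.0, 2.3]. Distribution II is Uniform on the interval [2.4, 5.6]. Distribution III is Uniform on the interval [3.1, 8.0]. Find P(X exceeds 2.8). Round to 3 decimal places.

Conditional on each component, P(X > 2.8): I: 0; II: 0.875; III: 1.
By total probability, P(X > 2.8) = 0.0833333·0 + 0.333333·0.875 + 0.583333·1 = 0.875.

0.875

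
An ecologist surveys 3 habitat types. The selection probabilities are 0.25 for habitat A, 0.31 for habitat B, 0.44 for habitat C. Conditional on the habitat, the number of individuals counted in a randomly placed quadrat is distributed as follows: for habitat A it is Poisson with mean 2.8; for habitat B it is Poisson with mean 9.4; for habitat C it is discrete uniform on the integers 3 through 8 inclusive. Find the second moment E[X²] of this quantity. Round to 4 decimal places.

For each component E[X²] = Var + (mean)², giving A: 10.64; B: 97.76; C: 33.1667.
Overall E[X²] = 0.25·10.64 + 0.31·97.76 + 0.44·33.1667 = 47.5589.

47.5589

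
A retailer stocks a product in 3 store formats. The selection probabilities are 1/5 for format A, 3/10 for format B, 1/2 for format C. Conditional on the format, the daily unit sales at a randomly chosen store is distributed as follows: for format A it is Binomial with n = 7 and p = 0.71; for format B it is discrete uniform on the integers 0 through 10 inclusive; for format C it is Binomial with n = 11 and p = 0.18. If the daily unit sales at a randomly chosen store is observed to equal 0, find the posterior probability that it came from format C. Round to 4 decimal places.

0.6736

Likelihoods P(X=0 | ·): A: 0.000172499; B: 0.0909091; C: 0.112707.
Posterior ∝ prior × likelihood. Numerator for C: 0.5·0.112707 = 0.0563537.
Normalizing constant: 0.2·0.000172499 + 0.3·0.0909091 + 0.5·0.112707 = 0.0836609.
P(C | observation) = 0.0563537 / 0.0836609 = 0.673596.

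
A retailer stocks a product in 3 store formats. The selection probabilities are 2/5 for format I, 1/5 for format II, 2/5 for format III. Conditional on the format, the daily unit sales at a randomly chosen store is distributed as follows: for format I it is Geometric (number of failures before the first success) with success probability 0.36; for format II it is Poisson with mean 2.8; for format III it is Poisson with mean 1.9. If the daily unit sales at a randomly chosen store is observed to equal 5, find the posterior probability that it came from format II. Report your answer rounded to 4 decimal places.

Likelihoods P(X=5 | ·): I: 0.0386547; II: 0.0872136; III: 0.0308622.
Posterior ∝ prior × likelihood. Numerator for II: 0.2·0.0872136 = 0.0174427.
Normalizing constant: 0.4·0.0386547 + 0.2·0.0872136 + 0.4·0.0308622 = 0.0452495.
P(II | observation) = 0.0174427 / 0.0452495 = 0.385479.

0.3855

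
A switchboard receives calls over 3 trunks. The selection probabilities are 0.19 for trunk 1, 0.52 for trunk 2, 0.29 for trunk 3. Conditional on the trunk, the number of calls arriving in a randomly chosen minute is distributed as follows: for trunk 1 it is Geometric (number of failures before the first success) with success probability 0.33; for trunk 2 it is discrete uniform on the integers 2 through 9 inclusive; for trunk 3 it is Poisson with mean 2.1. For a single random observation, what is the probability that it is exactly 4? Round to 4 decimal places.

Conditional on each trunk, P(X = 4): 1: 0.0664987; 2: 0.125; 3: 0.099231.
By total probability, P(X = 4) = 0.19·0.0664987 + 0.52·0.125 + 0.29·0.099231 = 0.106412.

0.1064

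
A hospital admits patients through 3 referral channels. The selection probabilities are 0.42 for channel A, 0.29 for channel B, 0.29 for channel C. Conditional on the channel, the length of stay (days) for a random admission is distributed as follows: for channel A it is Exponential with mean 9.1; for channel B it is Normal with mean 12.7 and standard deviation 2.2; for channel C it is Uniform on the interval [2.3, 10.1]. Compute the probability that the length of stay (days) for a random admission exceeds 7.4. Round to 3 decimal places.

Conditional on each channel, P(X > 7.4): A: 0.443443; B: 0.992004; C: 0.346154.
By total probability, P(X > 7.4) = 0.42·0.443443 + 0.29·0.992004 + 0.29·0.346154 = 0.574312.

0.574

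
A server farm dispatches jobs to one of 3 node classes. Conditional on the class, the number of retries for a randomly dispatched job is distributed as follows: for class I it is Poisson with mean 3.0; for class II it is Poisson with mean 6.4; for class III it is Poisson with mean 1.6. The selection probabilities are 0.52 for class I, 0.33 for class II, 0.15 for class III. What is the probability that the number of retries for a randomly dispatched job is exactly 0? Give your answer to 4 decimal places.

0.0567

Conditional on each class, P(X = 0): I: 0.0497871; II: 0.00166156; III: 0.201897.
By total probability, P(X = 0) = 0.52·0.0497871 + 0.33·0.00166156 + 0.15·0.201897 = 0.0567221.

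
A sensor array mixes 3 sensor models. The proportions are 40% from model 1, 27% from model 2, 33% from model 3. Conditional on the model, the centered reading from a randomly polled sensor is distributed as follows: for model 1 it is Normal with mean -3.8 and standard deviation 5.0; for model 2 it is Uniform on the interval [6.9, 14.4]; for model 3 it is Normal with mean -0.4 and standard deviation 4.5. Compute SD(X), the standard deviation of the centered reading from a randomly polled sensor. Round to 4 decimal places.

Per component, 1: μ=-3.8, E[X²]=39.44; 2: μ=10.65, E[X²]=118.11; 3: μ=-0.4, E[X²]=20.41.
E[X] = 0.4·-3.8 + 0.27·10.65 + 0.33·-0.4 = 1.2235.
E[X²] = 0.4·39.44 + 0.27·118.11 + 0.33·20.41 = 54.401.
Var(X) = E[X²] − (E[X])² = 54.401 − 1.49695 = 52.904.
SD(X) = √52.904 = 7.27352.

7.2735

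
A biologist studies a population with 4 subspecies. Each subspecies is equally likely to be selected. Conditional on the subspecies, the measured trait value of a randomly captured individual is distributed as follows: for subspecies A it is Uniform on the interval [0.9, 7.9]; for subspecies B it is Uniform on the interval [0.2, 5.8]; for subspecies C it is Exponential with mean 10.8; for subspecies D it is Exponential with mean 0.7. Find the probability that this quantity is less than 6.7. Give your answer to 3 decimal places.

0.823

Conditional on each subspecies, P(X < 6.7): A: 0.828571; B: 1; C: 0.462255; D: 0.99993.
By total probability, P(X < 6.7) = 0.25·0.828571 + 0.25·1 + 0.25·0.462255 + 0.25·0.99993 = 0.822689.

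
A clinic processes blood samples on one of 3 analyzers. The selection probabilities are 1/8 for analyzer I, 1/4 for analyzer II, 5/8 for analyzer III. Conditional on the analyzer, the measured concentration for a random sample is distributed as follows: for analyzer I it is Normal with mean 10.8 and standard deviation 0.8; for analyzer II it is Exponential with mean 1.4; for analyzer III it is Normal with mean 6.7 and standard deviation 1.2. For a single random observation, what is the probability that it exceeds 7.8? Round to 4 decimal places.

0.2382

Conditional on each analyzer, P(X > 7.8): I: 0.999912; II: 0.00380504; III: 0.179659.
By total probability, P(X > 7.8) = 0.125·0.999912 + 0.25·0.00380504 + 0.625·0.179659 = 0.238227.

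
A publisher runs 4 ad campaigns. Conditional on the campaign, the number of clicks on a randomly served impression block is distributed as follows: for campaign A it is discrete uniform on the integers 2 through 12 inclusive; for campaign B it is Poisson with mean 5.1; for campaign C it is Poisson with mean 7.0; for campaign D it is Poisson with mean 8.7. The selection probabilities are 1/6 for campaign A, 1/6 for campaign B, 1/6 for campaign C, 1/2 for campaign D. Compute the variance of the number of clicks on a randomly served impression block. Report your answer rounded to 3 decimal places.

9.796

Per component, A: μ=7, E[X²]=59; B: μ=5.1, E[X²]=31.11; C: μ=7, E[X²]=56; D: μ=8.7, E[X²]=84.39.
E[X] = 0.166667·7 + 0.166667·5.1 + 0.166667·7 + 0.5·8.7 = 7.53333.
E[X²] = 0.166667·59 + 0.166667·31.11 + 0.166667·56 + 0.5·84.39 = 66.5467.
Var(X) = E[X²] − (E[X])² = 66.5467 − 56.7511 = 9.79556.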